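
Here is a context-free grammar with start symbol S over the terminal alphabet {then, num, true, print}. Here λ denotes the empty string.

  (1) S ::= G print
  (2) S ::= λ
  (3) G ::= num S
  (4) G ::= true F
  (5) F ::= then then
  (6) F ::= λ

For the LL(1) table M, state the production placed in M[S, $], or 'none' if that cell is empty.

S ::= λ

FIRST(G) = {num, true}
FIRST(F) = {λ, then}
FIRST(S) = {λ, num, true}  (via G print)
FOLLOW(S) includes $ since S is the start symbol.
FOLLOW(G): in S::=G print, G is followed by print with FIRST {print}. Thus FOLLOW(G) = {print}.
FOLLOW(S): in G::=num S, the suffix after S is empty, so FOLLOW(S) ⊇ FOLLOW(G) = {print}. Thus FOLLOW(S) = {$, print}.
For S ::= G print: FIRST(G print) = {num, true}, so it goes in M[S, t] for t ∈ {num, true}.
For S ::= λ: FIRST(λ) = {λ}, so it goes in M[S, t] for t ∈ {}; since λ ∈ FIRST, also for every t ∈ FOLLOW(S) = {$, print}.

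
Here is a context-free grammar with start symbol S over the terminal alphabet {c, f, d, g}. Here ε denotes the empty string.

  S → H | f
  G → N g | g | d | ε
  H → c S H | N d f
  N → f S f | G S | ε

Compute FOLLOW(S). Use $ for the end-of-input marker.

FIRST(S) = {c, d, f, g}  (via H)
FIRST(G) = {ε, c, d, f, g}  (via N g)
FIRST(N) = {ε, c, d, f, g}  (via G S)
FIRST(H) = {c, d, f, g}  (via N d f)
FOLLOW(S) includes $ since S is the start symbol.
FOLLOW(G): in N→G S, G is followed by S with FIRST {c, d, f, g}. Thus FOLLOW(G) = {c, d, f, g}.
FOLLOW(N): in G→N g, N is followed by g with FIRST {g}; in H→N d f, N is followed by d f with FIRST {d}. Thus FOLLOW(N) = {d, g}.
FOLLOW(S): in H→c S H, S is followed by H with FIRST {c, d, f, g}; in N→f S f, S is followed by f with FIRST {f}; in N→G S, the suffix after S is empty, so FOLLOW(S) ⊇ FOLLOW(N) = {d, g}. Thus FOLLOW(S) = {$, c, d, f, g}.
FOLLOW(H): in S→H, the suffix after H is empty, so FOLLOW(H) ⊇ FOLLOW(S) = {$, c, d, f, g}; in H→c S H, the suffix after H is empty (adds nothing new). Thus FOLLOW(H) = {$, c, d, f, g}.

{$, c, d, f, g}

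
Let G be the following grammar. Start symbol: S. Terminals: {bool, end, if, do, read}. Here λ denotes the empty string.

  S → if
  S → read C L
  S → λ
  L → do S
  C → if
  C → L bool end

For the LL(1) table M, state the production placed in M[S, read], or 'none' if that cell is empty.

FIRST(S): from S→if we get {if}; from S→read C L we get {read}; from S→λ we get {λ}. So FIRST(S) = {λ, if, read}.
FIRST(L): from L→do S we get {do}. So FIRST(L) = {do}.
FIRST(C): from C→if we get {if}; from C→L bool end we get {do}. So FIRST(C) = {do, if}.
FOLLOW(S) includes $ since S is the start symbol.
FOLLOW(S): in L→do S, the suffix after S is empty, so FOLLOW(S) ⊇ FOLLOW(L) = {$, bool}. Thus FOLLOW(S) = {$, bool}.
FOLLOW(L): in S→read C L, the suffix after L is empty, so FOLLOW(L) ⊇ FOLLOW(S) = {$, bool}; in C→L bool end, L is followed by bool end with FIRST {bool}. Thus FOLLOW(L) = {$, bool}.
For S → if: FIRST(if) = {if}, so it goes in M[S, t] for t ∈ {if}.
For S → read C L: FIRST(read C L) = {read}, so it goes in M[S, t] for t ∈ {read}.
For S → λ: FIRST(λ) = {λ}, so it goes in M[S, t] for t ∈ {}; since λ ∈ FIRST, also for every t ∈ FOLLOW(S) = {$, bool}.

S → read C L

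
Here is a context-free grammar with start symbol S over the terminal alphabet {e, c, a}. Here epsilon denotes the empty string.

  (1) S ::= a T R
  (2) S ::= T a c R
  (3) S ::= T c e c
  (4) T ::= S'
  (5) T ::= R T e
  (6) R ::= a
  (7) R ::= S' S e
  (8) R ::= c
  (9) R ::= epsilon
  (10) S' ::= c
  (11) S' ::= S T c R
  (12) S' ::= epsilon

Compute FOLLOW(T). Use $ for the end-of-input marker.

FIRST(S) = {a, c, e}  (via T a c R, T c e c)
FIRST(S') = {epsilon, a, c, e}  (via S T c R)
FIRST(R) = {epsilon, a, c, e}  (via S' S e)
FIRST(T) = {epsilon, a, c, e}  (via S', R T e)
FOLLOW(S) includes $ since S is the start symbol.
FOLLOW(S): in R::=S' S e, S is followed by e with FIRST {e}; in S'::=S T c R, S is followed by T c R with FIRST {a, c, e}. Thus FOLLOW(S) = {$, a, c, e}.
FOLLOW(T): in S::=a T R, T is followed by R with FIRST {epsilon, a, c, e}; in S::=a T R, the suffix after T is nullable, so FOLLOW(T) ⊇ FOLLOW(S) = {$, a, c, e}; in S::=T a c R, T is followed by a c R with FIRST {a}; in S::=T c e c, T is followed by c e c with FIRST {c}; in T::=R T e, T is followed by e with FIRST {e}; in S'::=S T c R, T is followed by c R with FIRST {c}. Thus FOLLOW(T) = {$, a, c, e}.
FOLLOW(S'): in T::=S', the suffix after S' is empty, so FOLLOW(S') ⊇ FOLLOW(T) = {$, a, c, e}; in R::=S' S e, S' is followed by S e with FIRST {a, c, e}. Thus FOLLOW(S') = {$, a, c, e}.
FOLLOW(R): in S::=a T R, the suffix after R is empty, so FOLLOW(R) ⊇ FOLLOW(S) = {$, a, c, e}; in S::=T a c R, the suffix after R is empty, so FOLLOW(R) ⊇ FOLLOW(S) = {$, a, c, e}; in T::=R T e, R is followed by T e with FIRST {a, c, e}; in S'::=S T c R, the suffix after R is empty, so FOLLOW(R) ⊇ FOLLOW(S') = {$, a, c, e}. Thus FOLLOW(R) = {$, a, c, e}.

{$, a, c, e}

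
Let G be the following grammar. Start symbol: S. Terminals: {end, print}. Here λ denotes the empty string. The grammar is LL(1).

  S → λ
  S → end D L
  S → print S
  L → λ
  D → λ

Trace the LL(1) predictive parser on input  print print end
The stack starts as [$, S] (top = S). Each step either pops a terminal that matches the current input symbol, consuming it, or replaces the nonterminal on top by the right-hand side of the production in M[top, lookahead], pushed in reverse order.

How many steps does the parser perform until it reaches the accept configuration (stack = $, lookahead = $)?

8

step 1: stack=$ S  input=print print end $  — expand S → print S
step 2: stack=$ S print  input=print print end $  — match print
step 3: stack=$ S  input=print end $  — expand S → print S
step 4: stack=$ S print  input=print end $  — match print
step 5: stack=$ S  input=end $  — expand S → end D L
step 6: stack=$ L D end  input=end $  — match end
step 7: stack=$ L D  input=$  — expand D → λ
step 8: stack=$ L  input=$  — expand L → λ
Accept reached after 8 steps.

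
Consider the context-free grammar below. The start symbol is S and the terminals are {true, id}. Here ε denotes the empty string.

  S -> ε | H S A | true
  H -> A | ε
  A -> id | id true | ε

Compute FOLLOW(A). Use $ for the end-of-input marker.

{$, id, true}

FIRST(A): from A->id we get {id}; from A->id true we get {id}; from A->ε we get {ε}. So FIRST(A) = {ε, id}.
FIRST(H): from H->A we get {ε, id}; from H->ε we get {ε}. So FIRST(H) = {ε, id}.
FIRST(S): from S->ε we get {ε}; from S->H S A we get {ε, id, true}; from S->true we get {true}. So FIRST(S) = {ε, id, true}.
FOLLOW(S) includes $ since S is the start symbol.
FOLLOW(S): in S->H S A, S is followed by A with FIRST {ε, id}; in S->H S A, the suffix after S is nullable (adds nothing new). Thus FOLLOW(S) = {$, id}.
FOLLOW(H): in S->H S A, H is followed by S A with FIRST {ε, id, true}; in S->H S A, the suffix after H is nullable, so FOLLOW(H) ⊇ FOLLOW(S) = {$, id}. Thus FOLLOW(H) = {$, id, true}.
FOLLOW(A): in S->H S A, the suffix after A is empty, so FOLLOW(A) ⊇ FOLLOW(S) = {$, id}; in H->A, the suffix after A is empty, so FOLLOW(A) ⊇ FOLLOW(H) = {$, id, true}. Thus FOLLOW(A) = {$, id, true}.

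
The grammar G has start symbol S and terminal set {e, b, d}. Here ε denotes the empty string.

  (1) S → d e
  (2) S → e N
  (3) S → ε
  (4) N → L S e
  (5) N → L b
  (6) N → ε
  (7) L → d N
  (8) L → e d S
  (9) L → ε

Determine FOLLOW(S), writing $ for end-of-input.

FIRST(S): from S→d e we get {d}; from S→e N we get {e}; from S→ε we get {ε}. So FIRST(S) = {ε, d, e}.
FIRST(L): from L→d N we get {d}; from L→e d S we get {e}; from L→ε we get {ε}. So FIRST(L) = {ε, d, e}.
FIRST(N): from N→L S e we get {d, e}; from N→L b we get {b, d, e}; from N→ε we get {ε}. So FIRST(N) = {ε, b, d, e}.
FOLLOW(S) includes $ since S is the start symbol.
FOLLOW(L): in N→L S e, L is followed by S e with FIRST {d, e}; in N→L b, L is followed by b with FIRST {b}. Thus FOLLOW(L) = {b, d, e}.
FOLLOW(S): in N→L S e, S is followed by e with FIRST {e}; in L→e d S, the suffix after S is empty, so FOLLOW(S) ⊇ FOLLOW(L) = {b, d, e}. Thus FOLLOW(S) = {$, b, d, e}.
FOLLOW(N): in S→e N, the suffix after N is empty, so FOLLOW(N) ⊇ FOLLOW(S) = {$, b, d, e}; in L→d N, the suffix after N is empty, so FOLLOW(N) ⊇ FOLLOW(L) = {b, d, e}. Thus FOLLOW(N) = {$, b, d, e}.

{$, b, d, e}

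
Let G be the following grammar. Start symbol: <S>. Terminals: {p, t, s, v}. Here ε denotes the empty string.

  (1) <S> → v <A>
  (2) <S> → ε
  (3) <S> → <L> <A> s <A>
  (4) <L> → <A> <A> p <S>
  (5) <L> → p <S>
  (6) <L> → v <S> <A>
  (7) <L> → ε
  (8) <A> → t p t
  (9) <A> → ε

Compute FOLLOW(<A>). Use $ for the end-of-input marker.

{$, p, s, t}

FIRST(<A>): from <A>→t p t we get {t}; from <A>→ε we get {ε}. So FIRST(<A>) = {ε, t}.
FIRST(<L>): from <L>→<A> <A> p <S> we get {p, t}; from <L>→p <S> we get {p}; from <L>→v <S> <A> we get {v}; from <L>→ε we get {ε}. So FIRST(<L>) = {ε, p, t, v}.
FIRST(<S>): from <S>→v <A> we get {v}; from <S>→ε we get {ε}; from <S>→<L> <A> s <A> we get {p, s, t, v}. So FIRST(<S>) = {ε, p, s, t, v}.
FOLLOW(<S>) includes $ since <S> is the start symbol.
FOLLOW(<L>): in <S>→<L> <A> s <A>, <L> is followed by <A> s <A> with FIRST {s, t}. Thus FOLLOW(<L>) = {s, t}.
FOLLOW(<S>): in <L>→<A> <A> p <S>, the suffix after <S> is empty, so FOLLOW(<S>) ⊇ FOLLOW(<L>) = {s, t}; in <L>→p <S>, the suffix after <S> is empty, so FOLLOW(<S>) ⊇ FOLLOW(<L>) = {s, t}; in <L>→v <S> <A>, <S> is followed by <A> with FIRST {ε, t}; in <L>→v <S> <A>, the suffix after <S> is nullable, so FOLLOW(<S>) ⊇ FOLLOW(<L>) = {s, t}. Thus FOLLOW(<S>) = {$, s, t}.
FOLLOW(<A>): in <S>→v <A>, the suffix after <A> is empty, so FOLLOW(<A>) ⊇ FOLLOW(<S>) = {$, s, t}; in <S>→<L> <A> s <A> (occurrence 1), <A> is followed by s <A> with FIRST {s}; in <S>→<L> <A> s <A> (occurrence 2), the suffix after <A> is empty, so FOLLOW(<A>) ⊇ FOLLOW(<S>) = {$, s, t}; in <L>→<A> <A> p <S> (occurrence 1), <A> is followed by <A> p <S> with FIRST {p, t}; in <L>→<A> <A> p <S> (occurrence 2), <A> is followed by p <S> with FIRST {p}; in <L>→v <S> <A>, the suffix after <A> is empty, so FOLLOW(<A>) ⊇ FOLLOW(<L>) = {s, t}. Thus FOLLOW(<A>) = {$, p, s, t}.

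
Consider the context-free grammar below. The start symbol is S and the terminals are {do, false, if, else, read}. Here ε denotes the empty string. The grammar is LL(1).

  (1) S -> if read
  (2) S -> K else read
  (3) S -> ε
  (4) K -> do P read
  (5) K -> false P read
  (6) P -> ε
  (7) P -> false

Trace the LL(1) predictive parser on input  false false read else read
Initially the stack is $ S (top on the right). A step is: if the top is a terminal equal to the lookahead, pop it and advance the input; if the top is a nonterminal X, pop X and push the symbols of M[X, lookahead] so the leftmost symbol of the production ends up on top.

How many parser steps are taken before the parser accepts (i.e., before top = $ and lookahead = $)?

8

     Stack                     Input                         Action
  1  $ S                       false false read else read $  expand S -> K else read
  2  $ read else K             false false read else read $  expand K -> false P read
  3  $ read else read P false  false false read else read $  match false
  4  $ read else read P        false read else read $        expand P -> false
  5  $ read else read false    false read else read $        match false
  6  $ read else read          read else read $              match read
  7  $ read else               else read $                   match else
  8  $ read                    read $                        match read
Accept reached after 8 steps.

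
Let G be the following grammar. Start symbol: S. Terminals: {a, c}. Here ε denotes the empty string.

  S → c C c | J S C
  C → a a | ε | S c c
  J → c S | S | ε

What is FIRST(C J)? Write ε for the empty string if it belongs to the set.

{ε, a, c}

FIRST(S) = {c}  (via J S C)
FIRST(C) = {ε, a, c}  (via S c c)
FIRST(J) = {ε, c}  (via S)
FIRST(C J): take FIRST of each symbol in turn, carrying on past any symbol whose FIRST contains ε; result {ε, a, c}.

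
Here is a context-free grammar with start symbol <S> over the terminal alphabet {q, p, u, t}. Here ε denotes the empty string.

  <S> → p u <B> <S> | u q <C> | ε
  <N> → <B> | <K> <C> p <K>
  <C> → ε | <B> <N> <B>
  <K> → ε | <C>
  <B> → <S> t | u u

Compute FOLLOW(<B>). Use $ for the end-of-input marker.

FIRST(<S>) = {ε, p, u}
FIRST(<B>) = {p, t, u}  (via <S> t)
FIRST(<C>) = {ε, p, t, u}  (via <B> <N> <B>)
FIRST(<K>) = {ε, p, t, u}  (via <C>)
FIRST(<N>) = {p, t, u}  (via <B>, <K> <C> p <K>)
FOLLOW(<S>) includes $ since <S> is the start symbol.
FOLLOW(<S>): in <S>→p u <B> <S>, the suffix after <S> is empty (adds nothing new); in <B>→<S> t, <S> is followed by t with FIRST {t}. Thus FOLLOW(<S>) = {$, t}.
FOLLOW(<N>): in <C>→<B> <N> <B>, <N> is followed by <B> with FIRST {p, t, u}. Thus FOLLOW(<N>) = {p, t, u}.
FOLLOW(<K>): in <N>→<K> <C> p <K> (occurrence 1), <K> is followed by <C> p <K> with FIRST {p, t, u}; in <N>→<K> <C> p <K> (occurrence 2), the suffix after <K> is empty, so FOLLOW(<K>) ⊇ FOLLOW(<N>) = {p, t, u}. Thus FOLLOW(<K>) = {p, t, u}.
FOLLOW(<C>): in <S>→u q <C>, the suffix after <C> is empty, so FOLLOW(<C>) ⊇ FOLLOW(<S>) = {$, t}; in <N>→<K> <C> p <K>, <C> is followed by p <K> with FIRST {p}; in <K>→<C>, the suffix after <C> is empty, so FOLLOW(<C>) ⊇ FOLLOW(<K>) = {p, t, u}. Thus FOLLOW(<C>) = {$, p, t, u}.
FOLLOW(<B>): in <S>→p u <B> <S>, <B> is followed by <S> with FIRST {ε, p, u}; in <S>→p u <B> <S>, the suffix after <B> is nullable, so FOLLOW(<B>) ⊇ FOLLOW(<S>) = {$, t}; in <N>→<B>, the suffix after <B> is empty, so FOLLOW(<B>) ⊇ FOLLOW(<N>) = {p, t, u}; in <C>→<B> <N> <B> (occurrence 1), <B> is followed by <N> <B> with FIRST {p, t, u}; in <C>→<B> <N> <B> (occurrence 2), the suffix after <B> is empty, so FOLLOW(<B>) ⊇ FOLLOW(<C>) = {$, p, t, u}. Thus FOLLOW(<B>) = {$, p, t, u}.

{$, p, t, u}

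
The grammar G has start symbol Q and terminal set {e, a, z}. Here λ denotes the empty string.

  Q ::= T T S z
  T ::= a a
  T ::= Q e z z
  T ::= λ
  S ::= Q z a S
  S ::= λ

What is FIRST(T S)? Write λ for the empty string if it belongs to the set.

FIRST(Q): from Q::=T T S z we get {a, z}. So FIRST(Q) = {a, z}.
FIRST(T): from T::=a a we get {a}; from T::=Q e z z we get {a, z}; from T::=λ we get {λ}. So FIRST(T) = {λ, a, z}.
FIRST(S): from S::=Q z a S we get {a, z}; from S::=λ we get {λ}. So FIRST(S) = {λ, a, z}.
FIRST(T S): take FIRST of each symbol in turn, carrying on past any symbol whose FIRST contains λ; result {λ, a, z}.

{λ, a, z}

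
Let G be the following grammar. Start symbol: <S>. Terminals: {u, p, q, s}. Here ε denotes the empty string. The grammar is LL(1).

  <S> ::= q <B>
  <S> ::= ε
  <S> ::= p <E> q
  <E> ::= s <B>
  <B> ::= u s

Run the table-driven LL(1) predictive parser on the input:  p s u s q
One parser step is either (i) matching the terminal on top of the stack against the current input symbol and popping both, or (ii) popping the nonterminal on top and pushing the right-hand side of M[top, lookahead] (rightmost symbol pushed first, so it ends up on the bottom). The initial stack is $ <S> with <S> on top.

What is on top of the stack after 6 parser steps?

s

step 1: stack=$ <S>  input=p s u s q $  — expand <S> ::= p <E> q
step 2: stack=$ q <E> p  input=p s u s q $  — match p
step 3: stack=$ q <E>  input=s u s q $  — expand <E> ::= s <B>
step 4: stack=$ q <B> s  input=s u s q $  — match s
step 5: stack=$ q <B>  input=u s q $  — expand <B> ::= u s
step 6: stack=$ q s u  input=u s q $  — match u
Stack after step 6: $ q s (top = s).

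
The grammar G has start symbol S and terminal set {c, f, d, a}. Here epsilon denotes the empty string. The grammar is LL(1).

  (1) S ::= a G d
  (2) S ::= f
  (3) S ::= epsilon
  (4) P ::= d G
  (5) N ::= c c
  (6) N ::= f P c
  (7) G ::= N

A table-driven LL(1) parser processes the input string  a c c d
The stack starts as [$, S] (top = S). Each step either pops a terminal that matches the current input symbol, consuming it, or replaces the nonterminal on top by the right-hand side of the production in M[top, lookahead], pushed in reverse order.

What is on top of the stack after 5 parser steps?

c

step 1: stack=$ S  input=a c c d $  — expand S ::= a G d
step 2: stack=$ d G a  input=a c c d $  — match a
step 3: stack=$ d G  input=c c d $  — expand G ::= N
step 4: stack=$ d N  input=c c d $  — expand N ::= c c
step 5: stack=$ d c c  input=c c d $  — match c
Stack after step 5: $ d c (top = c).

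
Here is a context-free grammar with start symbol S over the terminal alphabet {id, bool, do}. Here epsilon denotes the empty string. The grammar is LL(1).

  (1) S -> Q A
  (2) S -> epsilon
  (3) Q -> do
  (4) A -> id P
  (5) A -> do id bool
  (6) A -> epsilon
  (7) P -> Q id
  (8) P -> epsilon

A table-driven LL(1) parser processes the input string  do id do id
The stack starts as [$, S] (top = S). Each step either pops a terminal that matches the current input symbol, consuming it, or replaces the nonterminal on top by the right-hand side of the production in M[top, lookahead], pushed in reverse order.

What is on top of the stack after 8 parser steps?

id

     Stack    Input          Action
  1  $ S      do id do id $  expand S -> Q A
  2  $ A Q    do id do id $  expand Q -> do
  3  $ A do   do id do id $  match do
  4  $ A      id do id $     expand A -> id P
  5  $ P id   id do id $     match id
  6  $ P      do id $        expand P -> Q id
  7  $ id Q   do id $        expand Q -> do
  8  $ id do  do id $        match do
Stack after step 8: $ id (top = id).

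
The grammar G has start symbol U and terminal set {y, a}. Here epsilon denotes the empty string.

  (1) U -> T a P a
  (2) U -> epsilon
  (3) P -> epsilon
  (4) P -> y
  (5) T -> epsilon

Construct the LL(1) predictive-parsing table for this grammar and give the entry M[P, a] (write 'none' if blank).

FIRST(P): from P->epsilon we get {epsilon}; from P->y we get {y}. So FIRST(P) = {epsilon, y}.
FIRST(T): from T->epsilon we get {epsilon}. So FIRST(T) = {epsilon}.
FIRST(U): from U->T a P a we get {a}; from U->epsilon we get {epsilon}. So FIRST(U) = {epsilon, a}.
FOLLOW(U) includes $ since U is the start symbol.
FOLLOW(P): in U->T a P a, P is followed by a with FIRST {a}. Thus FOLLOW(P) = {a}.
For P -> epsilon: FIRST(epsilon) = {epsilon}, so it goes in M[P, t] for t ∈ {}; since epsilon ∈ FIRST, also for every t ∈ FOLLOW(P) = {a}.
For P -> y: FIRST(y) = {y}, so it goes in M[P, t] for t ∈ {y}.

P -> epsilon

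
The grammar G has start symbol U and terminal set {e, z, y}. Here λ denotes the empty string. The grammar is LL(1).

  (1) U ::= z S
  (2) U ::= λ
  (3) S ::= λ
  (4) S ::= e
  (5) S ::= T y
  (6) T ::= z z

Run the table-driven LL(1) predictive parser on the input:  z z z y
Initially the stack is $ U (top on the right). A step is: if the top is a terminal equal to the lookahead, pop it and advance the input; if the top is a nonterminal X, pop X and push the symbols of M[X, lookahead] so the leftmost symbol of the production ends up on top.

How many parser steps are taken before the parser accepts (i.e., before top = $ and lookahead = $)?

     Stack    Input      Action
  1  $ U      z z z y $  expand U ::= z S
  2  $ S z    z z z y $  match z
  3  $ S      z z y $    expand S ::= T y
  4  $ y T    z z y $    expand T ::= z z
  5  $ y z z  z z y $    match z
  6  $ y z    z y $      match z
  7  $ y      y $        match y
Accept reached after 7 steps.

7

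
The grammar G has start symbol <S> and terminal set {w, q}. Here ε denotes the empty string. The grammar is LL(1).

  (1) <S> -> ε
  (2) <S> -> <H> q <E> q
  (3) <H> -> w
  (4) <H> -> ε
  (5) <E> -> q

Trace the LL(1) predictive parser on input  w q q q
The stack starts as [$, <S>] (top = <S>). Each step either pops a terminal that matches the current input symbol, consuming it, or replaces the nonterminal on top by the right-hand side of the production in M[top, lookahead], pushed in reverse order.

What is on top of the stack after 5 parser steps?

q

step 1: stack=$ <S>  input=w q q q $  — expand <S> -> <H> q <E> q
step 2: stack=$ q <E> q <H>  input=w q q q $  — expand <H> -> w
step 3: stack=$ q <E> q w  input=w q q q $  — match w
step 4: stack=$ q <E> q  input=q q q $  — match q
step 5: stack=$ q <E>  input=q q $  — expand <E> -> q
Stack after step 5: $ q q (top = q).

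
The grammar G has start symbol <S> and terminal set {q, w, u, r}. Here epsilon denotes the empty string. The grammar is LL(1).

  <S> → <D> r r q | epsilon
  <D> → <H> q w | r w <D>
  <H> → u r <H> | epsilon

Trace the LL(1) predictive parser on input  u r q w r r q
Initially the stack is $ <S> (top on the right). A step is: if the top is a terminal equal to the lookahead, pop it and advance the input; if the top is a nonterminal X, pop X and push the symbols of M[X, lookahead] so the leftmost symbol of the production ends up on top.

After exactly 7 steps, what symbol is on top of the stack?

step 1: stack=$ <S>  input=u r q w r r q $  — expand <S> → <D> r r q
step 2: stack=$ q r r <D>  input=u r q w r r q $  — expand <D> → <H> q w
step 3: stack=$ q r r w q <H>  input=u r q w r r q $  — expand <H> → u r <H>
step 4: stack=$ q r r w q <H> r u  input=u r q w r r q $  — match u
step 5: stack=$ q r r w q <H> r  input=r q w r r q $  — match r
step 6: stack=$ q r r w q <H>  input=q w r r q $  — expand <H> → epsilon
step 7: stack=$ q r r w q  input=q w r r q $  — match q
Stack after step 7: $ q r r w (top = w).

w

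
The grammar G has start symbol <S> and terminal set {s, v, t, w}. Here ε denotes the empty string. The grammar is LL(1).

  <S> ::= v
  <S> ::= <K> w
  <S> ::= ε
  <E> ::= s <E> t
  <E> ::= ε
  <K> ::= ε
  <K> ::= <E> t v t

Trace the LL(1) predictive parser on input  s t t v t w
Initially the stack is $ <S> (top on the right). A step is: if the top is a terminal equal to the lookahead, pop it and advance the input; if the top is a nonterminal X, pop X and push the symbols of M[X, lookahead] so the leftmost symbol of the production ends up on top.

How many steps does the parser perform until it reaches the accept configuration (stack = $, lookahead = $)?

10

      Stack              Input          Action
   1  $ <S>              s t t v t w $  expand <S> ::= <K> w
   2  $ w <K>            s t t v t w $  expand <K> ::= <E> t v t
   3  $ w t v t <E>      s t t v t w $  expand <E> ::= s <E> t
   4  $ w t v t t <E> s  s t t v t w $  match s
   5  $ w t v t t <E>    t t v t w $    expand <E> ::= ε
   6  $ w t v t t        t t v t w $    match t
   7  $ w t v t          t v t w $      match t
   8  $ w t v            v t w $        match v
   9  $ w t              t w $          match t
  10  $ w                w $            match w
Accept reached after 10 steps.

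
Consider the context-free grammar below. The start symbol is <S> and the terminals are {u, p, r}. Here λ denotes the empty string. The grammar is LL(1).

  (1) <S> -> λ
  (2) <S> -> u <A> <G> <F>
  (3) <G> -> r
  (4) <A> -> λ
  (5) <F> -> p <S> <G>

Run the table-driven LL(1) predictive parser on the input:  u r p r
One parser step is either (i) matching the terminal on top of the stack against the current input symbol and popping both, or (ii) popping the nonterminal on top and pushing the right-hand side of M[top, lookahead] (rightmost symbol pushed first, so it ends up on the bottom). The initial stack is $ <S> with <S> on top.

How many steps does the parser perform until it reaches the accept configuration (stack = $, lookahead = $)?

step 1: stack=$ <S>  input=u r p r $  — expand <S> -> u <A> <G> <F>
step 2: stack=$ <F> <G> <A> u  input=u r p r $  — match u
step 3: stack=$ <F> <G> <A>  input=r p r $  — expand <A> -> λ
step 4: stack=$ <F> <G>  input=r p r $  — expand <G> -> r
step 5: stack=$ <F> r  input=r p r $  — match r
step 6: stack=$ <F>  input=p r $  — expand <F> -> p <S> <G>
step 7: stack=$ <G> <S> p  input=p r $  — match p
step 8: stack=$ <G> <S>  input=r $  — expand <S> -> λ
step 9: stack=$ <G>  input=r $  — expand <G> -> r
step 10: stack=$ r  input=r $  — match r
Accept reached after 10 steps.

10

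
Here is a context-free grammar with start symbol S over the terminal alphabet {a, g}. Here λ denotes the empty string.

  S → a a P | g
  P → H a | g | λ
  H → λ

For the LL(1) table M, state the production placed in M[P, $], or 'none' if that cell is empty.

FIRST(S) = {a, g}
FIRST(H) = {λ}
FIRST(P) = {λ, a, g}  (via H a)
FOLLOW(S) includes $ since S is the start symbol.
FOLLOW(S): S appears on no right-hand side. Thus FOLLOW(S) = {$}.
FOLLOW(P): in S→a a P, the suffix after P is empty, so FOLLOW(P) ⊇ FOLLOW(S) = {$}. Thus FOLLOW(P) = {$}.
For P → H a: FIRST(H a) = {a}, so it goes in M[P, t] for t ∈ {a}.
For P → g: FIRST(g) = {g}, so it goes in M[P, t] for t ∈ {g}.
For P → λ: FIRST(λ) = {λ}, so it goes in M[P, t] for t ∈ {}; since λ ∈ FIRST, also for every t ∈ FOLLOW(P) = {$}.

P → λ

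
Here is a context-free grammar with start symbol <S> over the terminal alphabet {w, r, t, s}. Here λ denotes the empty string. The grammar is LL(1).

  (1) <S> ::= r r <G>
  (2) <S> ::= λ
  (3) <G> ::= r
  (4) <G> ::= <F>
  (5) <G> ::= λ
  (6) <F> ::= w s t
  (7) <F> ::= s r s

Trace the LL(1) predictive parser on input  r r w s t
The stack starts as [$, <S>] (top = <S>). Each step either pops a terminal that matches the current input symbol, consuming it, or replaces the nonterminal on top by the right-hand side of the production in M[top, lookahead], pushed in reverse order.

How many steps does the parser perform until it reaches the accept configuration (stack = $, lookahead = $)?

step 1: stack=$ <S>  input=r r w s t $  — expand <S> ::= r r <G>
step 2: stack=$ <G> r r  input=r r w s t $  — match r
step 3: stack=$ <G> r  input=r w s t $  — match r
step 4: stack=$ <G>  input=w s t $  — expand <G> ::= <F>
step 5: stack=$ <F>  input=w s t $  — expand <F> ::= w s t
step 6: stack=$ t s w  input=w s t $  — match w
step 7: stack=$ t s  input=s t $  — match s
step 8: stack=$ t  input=t $  — match t
Accept reached after 8 steps.

8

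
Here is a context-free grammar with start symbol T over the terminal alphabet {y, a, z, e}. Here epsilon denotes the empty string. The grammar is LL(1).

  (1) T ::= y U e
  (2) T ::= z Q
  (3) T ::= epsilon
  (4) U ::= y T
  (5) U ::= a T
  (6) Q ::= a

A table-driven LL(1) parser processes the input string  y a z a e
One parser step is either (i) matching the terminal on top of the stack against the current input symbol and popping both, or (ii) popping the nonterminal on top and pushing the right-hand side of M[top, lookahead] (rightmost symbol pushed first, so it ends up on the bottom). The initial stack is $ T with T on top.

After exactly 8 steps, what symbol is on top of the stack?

e

step 1: stack=$ T  input=y a z a e $  — expand T ::= y U e
step 2: stack=$ e U y  input=y a z a e $  — match y
step 3: stack=$ e U  input=a z a e $  — expand U ::= a T
step 4: stack=$ e T a  input=a z a e $  — match a
step 5: stack=$ e T  input=z a e $  — expand T ::= z Q
step 6: stack=$ e Q z  input=z a e $  — match z
step 7: stack=$ e Q  input=a e $  — expand Q ::= a
step 8: stack=$ e a  input=a e $  — match a
Stack after step 8: $ e (top = e).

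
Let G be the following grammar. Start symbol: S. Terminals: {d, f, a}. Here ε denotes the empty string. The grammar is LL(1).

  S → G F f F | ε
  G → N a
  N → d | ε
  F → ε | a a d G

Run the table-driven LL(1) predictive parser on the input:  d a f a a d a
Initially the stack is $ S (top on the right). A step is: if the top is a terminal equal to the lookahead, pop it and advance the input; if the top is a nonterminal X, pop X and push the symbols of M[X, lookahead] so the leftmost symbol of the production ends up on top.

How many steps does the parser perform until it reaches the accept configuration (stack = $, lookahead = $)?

      Stack        Input            Action
   1  $ S          d a f a a d a $  expand S → G F f F
   2  $ F f F G    d a f a a d a $  expand G → N a
   3  $ F f F a N  d a f a a d a $  expand N → d
   4  $ F f F a d  d a f a a d a $  match d
   5  $ F f F a    a f a a d a $    match a
   6  $ F f F      f a a d a $      expand F → ε
   7  $ F f        f a a d a $      match f
   8  $ F          a a d a $        expand F → a a d G
   9  $ G d a a    a a d a $        match a
  10  $ G d a      a d a $          match a
  11  $ G d        d a $            match d
  12  $ G          a $              expand G → N a
  13  $ a N        a $              expand N → ε
  14  $ a          a $              match a
Accept reached after 14 steps.

14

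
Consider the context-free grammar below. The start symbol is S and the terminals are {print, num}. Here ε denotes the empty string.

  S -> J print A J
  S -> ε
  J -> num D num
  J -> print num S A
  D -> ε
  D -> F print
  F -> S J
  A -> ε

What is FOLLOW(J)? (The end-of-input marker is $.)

{$, num, print}

FIRST(J): from J->num D num we get {num}; from J->print num S A we get {print}. So FIRST(J) = {num, print}.
FIRST(A): from A->ε we get {ε}. So FIRST(A) = {ε}.
FIRST(S): from S->J print A J we get {num, print}; from S->ε we get {ε}. So FIRST(S) = {ε, num, print}.
FIRST(F): from F->S J we get {num, print}. So FIRST(F) = {num, print}.
FIRST(D): from D->ε we get {ε}; from D->F print we get {num, print}. So FIRST(D) = {ε, num, print}.
FOLLOW(S) includes $ since S is the start symbol.
FOLLOW(D): in J->num D num, D is followed by num with FIRST {num}. Thus FOLLOW(D) = {num}.
FOLLOW(F): in D->F print, F is followed by print with FIRST {print}. Thus FOLLOW(F) = {print}.
FOLLOW(S): in J->print num S A, S is followed by A with FIRST {ε}; in J->print num S A, the suffix after S is nullable, so FOLLOW(S) ⊇ FOLLOW(J) = {$, num, print}; in F->S J, S is followed by J with FIRST {num, print}. Thus FOLLOW(S) = {$, num, print}.
FOLLOW(J): in S->J print A J (occurrence 1), J is followed by print A J with FIRST {print}; in S->J print A J (occurrence 2), the suffix after J is empty, so FOLLOW(J) ⊇ FOLLOW(S) = {$, num, print}; in F->S J, the suffix after J is empty, so FOLLOW(J) ⊇ FOLLOW(F) = {print}. Thus FOLLOW(J) = {$, num, print}.
FOLLOW(A): in S->J print A J, A is followed by J with FIRST {num, print}; in J->print num S A, the suffix after A is empty, so FOLLOW(A) ⊇ FOLLOW(J) = {$, num, print}. Thus FOLLOW(A) = {$, num, print}.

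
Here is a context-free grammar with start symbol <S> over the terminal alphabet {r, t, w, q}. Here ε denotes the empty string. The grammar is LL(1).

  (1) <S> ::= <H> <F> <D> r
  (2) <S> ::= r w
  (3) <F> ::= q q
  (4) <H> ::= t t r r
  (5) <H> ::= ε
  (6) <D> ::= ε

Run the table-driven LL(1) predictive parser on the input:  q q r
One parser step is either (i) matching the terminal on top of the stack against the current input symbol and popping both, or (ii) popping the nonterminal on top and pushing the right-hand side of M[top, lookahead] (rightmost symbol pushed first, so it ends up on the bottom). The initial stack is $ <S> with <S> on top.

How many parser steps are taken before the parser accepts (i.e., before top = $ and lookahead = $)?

     Stack            Input    Action
  1  $ <S>            q q r $  expand <S> ::= <H> <F> <D> r
  2  $ r <D> <F> <H>  q q r $  expand <H> ::= ε
  3  $ r <D> <F>      q q r $  expand <F> ::= q q
  4  $ r <D> q q      q q r $  match q
  5  $ r <D> q        q r $    match q
  6  $ r <D>          r $      expand <D> ::= ε
  7  $ r              r $      match r
Accept reached after 7 steps.

7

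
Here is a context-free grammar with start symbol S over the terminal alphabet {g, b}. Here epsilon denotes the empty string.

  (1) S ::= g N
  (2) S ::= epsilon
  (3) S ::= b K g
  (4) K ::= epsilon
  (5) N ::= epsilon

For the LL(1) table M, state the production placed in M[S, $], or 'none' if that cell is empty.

S ::= epsilon

FIRST(S) = {epsilon, b, g}
FIRST(K) = {epsilon}
FIRST(N) = {epsilon}
FOLLOW(S) includes $ since S is the start symbol.
FOLLOW(S): S appears on no right-hand side. Thus FOLLOW(S) = {$}.
For S ::= g N: FIRST(g N) = {g}, so it goes in M[S, t] for t ∈ {g}.
For S ::= epsilon: FIRST(epsilon) = {epsilon}, so it goes in M[S, t] for t ∈ {}; since epsilon ∈ FIRST, also for every t ∈ FOLLOW(S) = {$}.
For S ::= b K g: FIRST(b K g) = {b}, so it goes in M[S, t] for t ∈ {b}.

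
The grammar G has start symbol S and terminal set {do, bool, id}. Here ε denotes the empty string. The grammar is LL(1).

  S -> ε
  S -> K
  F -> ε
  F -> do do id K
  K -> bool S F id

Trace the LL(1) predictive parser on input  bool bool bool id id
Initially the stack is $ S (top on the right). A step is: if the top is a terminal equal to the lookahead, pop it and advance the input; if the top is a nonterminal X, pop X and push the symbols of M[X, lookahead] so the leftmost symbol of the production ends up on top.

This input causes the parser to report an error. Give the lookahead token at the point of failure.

$

step 1: stack=$ S  input=bool bool bool id id $  — expand S -> K
step 2: stack=$ K  input=bool bool bool id id $  — expand K -> bool S F id
step 3: stack=$ id F S bool  input=bool bool bool id id $  — match bool
step 4: stack=$ id F S  input=bool bool id id $  — expand S -> K
step 5: stack=$ id F K  input=bool bool id id $  — expand K -> bool S F id
step 6: stack=$ id F id F S bool  input=bool bool id id $  — match bool
step 7: stack=$ id F id F S  input=bool id id $  — expand S -> K
step 8: stack=$ id F id F K  input=bool id id $  — expand K -> bool S F id
step 9: stack=$ id F id F id F S bool  input=bool id id $  — match bool
step 10: stack=$ id F id F id F S  input=id id $  — expand S -> ε
step 11: stack=$ id F id F id F  input=id id $  — expand F -> ε
step 12: stack=$ id F id F id  input=id id $  — match id
step 13: stack=$ id F id F  input=id $  — expand F -> ε
step 14: stack=$ id F id  input=id $  — match id
step 15: stack=$ id F  input=$  — error: M[F, $] is empty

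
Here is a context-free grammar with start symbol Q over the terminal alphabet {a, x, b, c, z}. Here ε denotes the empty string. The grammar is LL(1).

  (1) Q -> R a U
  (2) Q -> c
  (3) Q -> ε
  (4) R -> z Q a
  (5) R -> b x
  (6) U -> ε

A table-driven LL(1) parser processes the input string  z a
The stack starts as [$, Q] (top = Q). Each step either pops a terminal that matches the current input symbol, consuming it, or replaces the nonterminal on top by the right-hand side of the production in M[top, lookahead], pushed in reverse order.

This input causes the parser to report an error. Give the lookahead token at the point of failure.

$

     Stack        Input  Action
  1  $ Q          z a $  expand Q -> R a U
  2  $ U a R      z a $  expand R -> z Q a
  3  $ U a a Q z  z a $  match z
  4  $ U a a Q    a $    expand Q -> ε
  5  $ U a a      a $    match a
  6  $ U a        $      error: top is terminal a but lookahead is $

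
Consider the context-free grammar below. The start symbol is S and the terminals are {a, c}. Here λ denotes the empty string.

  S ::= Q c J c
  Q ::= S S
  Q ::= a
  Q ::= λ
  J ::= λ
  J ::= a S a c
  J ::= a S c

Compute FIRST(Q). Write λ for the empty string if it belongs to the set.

FIRST(J) = {λ, a}
FIRST(S) = {a, c}  (via Q c J c)
FIRST(Q) = {λ, a, c}  (via S S)

{λ, a, c}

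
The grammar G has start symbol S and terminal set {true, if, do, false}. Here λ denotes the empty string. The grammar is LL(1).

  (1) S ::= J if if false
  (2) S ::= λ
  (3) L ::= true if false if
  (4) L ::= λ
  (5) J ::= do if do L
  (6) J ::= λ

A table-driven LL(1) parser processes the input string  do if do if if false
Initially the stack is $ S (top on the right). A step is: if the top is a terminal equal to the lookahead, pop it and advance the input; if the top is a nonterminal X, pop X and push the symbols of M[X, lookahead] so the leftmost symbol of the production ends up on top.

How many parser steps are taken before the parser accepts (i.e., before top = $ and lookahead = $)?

     Stack                     Input                   Action
  1  $ S                       do if do if if false $  expand S ::= J if if false
  2  $ false if if J           do if do if if false $  expand J ::= do if do L
  3  $ false if if L do if do  do if do if if false $  match do
  4  $ false if if L do if     if do if if false $     match if
  5  $ false if if L do        do if if false $        match do
  6  $ false if if L           if if false $           expand L ::= λ
  7  $ false if if             if if false $           match if
  8  $ false if                if false $              match if
  9  $ false                   false $                 match false
Accept reached after 9 steps.

9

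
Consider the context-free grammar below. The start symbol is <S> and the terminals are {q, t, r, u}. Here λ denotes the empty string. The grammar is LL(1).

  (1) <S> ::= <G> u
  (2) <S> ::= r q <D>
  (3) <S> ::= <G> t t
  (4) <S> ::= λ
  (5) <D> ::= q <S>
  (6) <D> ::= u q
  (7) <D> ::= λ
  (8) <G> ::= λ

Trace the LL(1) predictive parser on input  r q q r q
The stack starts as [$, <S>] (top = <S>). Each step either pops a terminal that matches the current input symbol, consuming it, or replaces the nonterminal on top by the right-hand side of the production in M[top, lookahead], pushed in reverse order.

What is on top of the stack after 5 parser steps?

<S>

step 1: stack=$ <S>  input=r q q r q $  — expand <S> ::= r q <D>
step 2: stack=$ <D> q r  input=r q q r q $  — match r
step 3: stack=$ <D> q  input=q q r q $  — match q
step 4: stack=$ <D>  input=q r q $  — expand <D> ::= q <S>
step 5: stack=$ <S> q  input=q r q $  — match q
Stack after step 5: $ <S> (top = <S>).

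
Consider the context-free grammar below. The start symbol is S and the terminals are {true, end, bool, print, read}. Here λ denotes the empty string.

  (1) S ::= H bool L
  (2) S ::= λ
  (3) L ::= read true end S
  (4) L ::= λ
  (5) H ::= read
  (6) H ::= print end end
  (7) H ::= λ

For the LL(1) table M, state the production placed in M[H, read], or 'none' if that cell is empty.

FIRST(L): from L::=read true end S we get {read}; from L::=λ we get {λ}. So FIRST(L) = {λ, read}.
FIRST(H): from H::=read we get {read}; from H::=print end end we get {print}; from H::=λ we get {λ}. So FIRST(H) = {λ, print, read}.
FIRST(S): from S::=H bool L we get {bool, print, read}; from S::=λ we get {λ}. So FIRST(S) = {λ, bool, print, read}.
FOLLOW(S) includes $ since S is the start symbol.
FOLLOW(H): in S::=H bool L, H is followed by bool L with FIRST {bool}. Thus FOLLOW(H) = {bool}.
For H ::= read: FIRST(read) = {read}, so it goes in M[H, t] for t ∈ {read}.
For H ::= print end end: FIRST(print end end) = {print}, so it goes in M[H, t] for t ∈ {print}.
For H ::= λ: FIRST(λ) = {λ}, so it goes in M[H, t] for t ∈ {}; since λ ∈ FIRST, also for every t ∈ FOLLOW(H) = {bool}.

H ::= read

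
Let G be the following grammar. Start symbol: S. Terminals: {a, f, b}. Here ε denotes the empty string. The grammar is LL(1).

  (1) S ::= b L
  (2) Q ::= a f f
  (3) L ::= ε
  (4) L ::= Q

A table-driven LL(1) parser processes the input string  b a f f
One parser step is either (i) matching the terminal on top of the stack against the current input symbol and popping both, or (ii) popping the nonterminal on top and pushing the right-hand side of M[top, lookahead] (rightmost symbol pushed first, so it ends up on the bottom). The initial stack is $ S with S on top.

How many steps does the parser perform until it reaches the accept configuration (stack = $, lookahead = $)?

7

     Stack    Input      Action
  1  $ S      b a f f $  expand S ::= b L
  2  $ L b    b a f f $  match b
  3  $ L      a f f $    expand L ::= Q
  4  $ Q      a f f $    expand Q ::= a f f
  5  $ f f a  a f f $    match a
  6  $ f f    f f $      match f
  7  $ f      f $        match f
Accept reached after 7 steps.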